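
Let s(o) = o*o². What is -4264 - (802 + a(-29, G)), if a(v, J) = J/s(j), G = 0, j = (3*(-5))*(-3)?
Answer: -5066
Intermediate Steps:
j = 45 (j = -15*(-3) = 45)
s(o) = o³
a(v, J) = J/91125 (a(v, J) = J/(45³) = J/91125)
-4264 - (802 + a(-29, G)) = -4264 - (802 + (1/91125)*0) = -4264 - (802 + 0) = -4264 - 1*802 = -4264 - 802 = -5066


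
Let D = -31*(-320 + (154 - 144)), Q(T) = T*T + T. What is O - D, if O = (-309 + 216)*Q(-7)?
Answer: -13516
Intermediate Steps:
Q(T) = T + T² (Q(T) = T² + T = T + T²)
O = -3906 (O = (-309 + 216)*(-7*(1 - 7)) = -(-651)*(-6) = -93*42 = -3906)
D = 9610 (D = -31*(-320 + 10) = -31*(-310) = 9610)
O - D = -3906 - 1*9610 = -3906 - 9610 = -13516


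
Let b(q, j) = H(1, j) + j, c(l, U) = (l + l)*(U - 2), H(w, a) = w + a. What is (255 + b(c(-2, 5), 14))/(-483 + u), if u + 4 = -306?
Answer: -284/793 ≈ -0.35813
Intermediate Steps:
u = -310 (u = -4 - 306 = -310)
H(w, a) = a + w
c(l, U) = 2*l*(-2 + U) (c(l, U) = (2*l)*(-2 + U) = 2*l*(-2 + U))
b(q, j) = 1 + 2*j (b(q, j) = (j + 1) + j = (1 + j) + j = 1 + 2*j)
(255 + b(c(-2, 5), 14))/(-483 + u) = (255 + (1 + 2*14))/(-483 - 310) = (255 + (1 + 28))/(-793) = (255 + 29)*(-1/793) = 284*(-1/793) = -284/793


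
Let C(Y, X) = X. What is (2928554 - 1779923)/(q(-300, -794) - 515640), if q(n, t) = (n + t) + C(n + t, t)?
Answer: -104421/47048 ≈ -2.2195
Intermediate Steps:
q(n, t) = n + 2*t (q(n, t) = (n + t) + t = n + 2*t)
(2928554 - 1779923)/(q(-300, -794) - 515640) = (2928554 - 1779923)/((-300 + 2*(-794)) - 515640) = 1148631/((-300 - 1588) - 515640) = 1148631/(-1888 - 515640) = 1148631/(-517528) = 1148631*(-1/517528) = -104421/47048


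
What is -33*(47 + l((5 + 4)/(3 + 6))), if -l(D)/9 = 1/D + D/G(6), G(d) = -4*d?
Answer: -10131/8 ≈ -1266.4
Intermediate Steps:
l(D) = -9/D + 3*D/8 (l(D) = -9*(1/D + D/((-4*6))) = -9*(1/D + D/(-24)) = -9*(1/D + D*(-1/24)) = -9*(1/D - D/24) = -9/D + 3*D/8)
-33*(47 + l((5 + 4)/(3 + 6))) = -33*(47 + (-9*(3 + 6)/(5 + 4) + 3*((5 + 4)/(3 + 6))/8)) = -33*(47 + (-9/1 + 3*(9/9)/8)) = -33*(47 + (-9/1 + 3*(9*(⅑))/8)) = -33*(47 + (-9/1 + (3/8)*1)) = -33*(47 + (-9*1 + 3/8)) = -33*(47 + (-9 + 3/8)) = -33*(47 - 69/8) = -33*307/8 = -10131/8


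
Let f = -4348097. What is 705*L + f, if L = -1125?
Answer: -5141222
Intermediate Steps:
705*L + f = 705*(-1125) - 4348097 = -793125 - 4348097 = -5141222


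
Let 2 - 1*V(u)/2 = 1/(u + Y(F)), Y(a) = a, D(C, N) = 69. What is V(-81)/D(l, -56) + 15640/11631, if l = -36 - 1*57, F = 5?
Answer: 14262541/10165494 ≈ 1.4030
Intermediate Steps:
l = -93 (l = -36 - 57 = -93)
V(u) = 4 - 2/(5 + u) (V(u) = 4 - 2/(u + 5) = 4 - 2/(5 + u))
V(-81)/D(l, -56) + 15640/11631 = (2*(9 + 2*(-81))/(5 - 81))/69 + 15640/11631 = (2*(9 - 162)/(-76))*(1/69) + 15640*(1/11631) = (2*(-1/76)*(-153))*(1/69) + 15640/11631 = (153/38)*(1/69) + 15640/11631 = 51/874 + 15640/11631 = 14262541/10165494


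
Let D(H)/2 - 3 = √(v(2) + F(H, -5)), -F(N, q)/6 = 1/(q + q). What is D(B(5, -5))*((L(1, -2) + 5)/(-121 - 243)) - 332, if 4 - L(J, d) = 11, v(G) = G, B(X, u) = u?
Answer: -30209/91 + √65/455 ≈ -331.95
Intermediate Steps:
F(N, q) = -3/q (F(N, q) = -6/(q + q) = -6*1/(2*q) = -3/q)
L(J, d) = -7 (L(J, d) = 4 - 1*11 = 4 - 11 = -7)
D(H) = 6 + 2*√65/5 (D(H) = 6 + 2*√(2 - 3/(-5)) = 6 + 2*√(2 - 3*(-⅕)) = 6 + 2*√(2 + ⅗) = 6 + 2*√(13/5) = 6 + 2*(√65/5) = 6 + 2*√65/5)
D(B(5, -5))*((L(1, -2) + 5)/(-121 - 243)) - 332 = (6 + 2*√65/5)*((-7 + 5)/(-121 - 243)) - 332 = (6 + 2*√65/5)*(-2/(-364)) - 332 = (6 + 2*√65/5)*(-2*(-1/364)) - 332 = (6 + 2*√65/5)*(1/182) - 332 = (3/91 + √65/455) - 332 = -30209/91 + √65/455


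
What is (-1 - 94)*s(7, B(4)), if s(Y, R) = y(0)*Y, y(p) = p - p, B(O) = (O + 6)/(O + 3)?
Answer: 0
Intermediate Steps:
B(O) = (6 + O)/(3 + O)
y(p) = 0
s(Y, R) = 0 (s(Y, R) = 0*Y = 0)
(-1 - 94)*s(7, B(4)) = (-1 - 94)*0 = -95*0 = 0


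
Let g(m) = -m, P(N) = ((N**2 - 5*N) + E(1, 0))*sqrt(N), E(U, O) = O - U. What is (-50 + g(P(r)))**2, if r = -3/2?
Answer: 76325/32 + 875*I*sqrt(6)/2 ≈ 2385.2 + 1071.7*I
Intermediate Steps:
r = -3/2 (r = -3*1/2 = -3/2 ≈ -1.5000)
P(N) = sqrt(N)*(-1 + N**2 - 5*N) (P(N) = ((N**2 - 5*N) + (0 - 1*1))*sqrt(N) = ((N**2 - 5*N) + (0 - 1))*sqrt(N) = ((N**2 - 5*N) - 1)*sqrt(N) = (-1 + N**2 - 5*N)*sqrt(N) = sqrt(N)*(-1 + N**2 - 5*N))
(-50 + g(P(r)))**2 = (-50 - sqrt(-3/2)*(-1 + (-3/2)**2 - 5*(-3/2)))**2 = (-50 - I*sqrt(6)/2*(-1 + 9/4 + 15/2))**2 = (-50 - I*sqrt(6)/2*35/4)**2 = (-50 - 35*I*sqrt(6)/8)**2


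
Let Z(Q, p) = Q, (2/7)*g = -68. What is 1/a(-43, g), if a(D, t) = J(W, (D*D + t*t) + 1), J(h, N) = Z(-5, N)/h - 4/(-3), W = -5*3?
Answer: ⅗ ≈ 0.60000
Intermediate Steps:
g = -238 (g = (7/2)*(-68) = -238)
W = -15
J(h, N) = 4/3 - 5/h (J(h, N) = -5/h - 4/(-3) = -5/h - 4*(-⅓) = -5/h + 4/3 = 4/3 - 5/h)
a(D, t) = 5/3 (a(D, t) = 4/3 - 5/(-15) = 4/3 - 5*(-1/15) = 4/3 + ⅓ = 5/3)
1/a(-43, g) = 1/(5/3) = ⅗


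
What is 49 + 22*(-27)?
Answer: -545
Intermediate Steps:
49 + 22*(-27) = 49 - 594 = -545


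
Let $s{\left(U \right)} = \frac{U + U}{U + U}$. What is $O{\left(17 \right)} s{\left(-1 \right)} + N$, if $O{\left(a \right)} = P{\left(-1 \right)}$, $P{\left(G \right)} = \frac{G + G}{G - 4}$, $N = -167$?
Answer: $- \frac{833}{5} \approx -166.6$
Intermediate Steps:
$P{\left(G \right)} = \frac{2 G}{-4 + G}$
$s{\left(U \right)} = 1$ ($s{\left(U \right)} = \frac{2 U}{2 U} = 2 U \frac{1}{2 U} = 1$)
$O{\left(a \right)} = \frac{2}{5}$ ($O{\left(a \right)} = 2 \left(-1\right) \frac{1}{-4 - 1} = 2 \left(-1\right) \frac{1}{-5} = 2 \left(-1\right) \left(- \frac{1}{5}\right) = \frac{2}{5}$)
$O{\left(17 \right)} s{\left(-1 \right)} + N = \frac{2}{5} \cdot 1 - 167 = \frac{2}{5} - 167 = - \frac{833}{5}$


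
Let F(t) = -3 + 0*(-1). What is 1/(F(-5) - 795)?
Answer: -1/798 ≈ -0.0012531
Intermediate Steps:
F(t) = -3 (F(t) = -3 + 0 = -3)
1/(F(-5) - 795) = 1/(-3 - 795) = 1/(-798) = -1/798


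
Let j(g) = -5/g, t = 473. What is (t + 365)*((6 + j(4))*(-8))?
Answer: -31844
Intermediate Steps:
(t + 365)*((6 + j(4))*(-8)) = (473 + 365)*((6 - 5/4)*(-8)) = 838*((6 - 5*¼)*(-8)) = 838*((6 - 5/4)*(-8)) = 838*((19/4)*(-8)) = 838*(-38) = -31844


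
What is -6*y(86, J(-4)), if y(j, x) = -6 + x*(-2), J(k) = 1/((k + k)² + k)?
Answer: 181/5 ≈ 36.200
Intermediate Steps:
J(k) = 1/(k + 4*k²) (J(k) = 1/((2*k)² + k) = 1/(4*k² + k) = 1/(k + 4*k²))
y(j, x) = -6 - 2*x
-6*y(86, J(-4)) = -6*(-6 - 2/((-4)*(1 + 4*(-4)))) = -6*(-6 - (-1)/(2*(1 - 16))) = -6*(-6 - (-1)/(2*(-15))) = -6*(-6 - (-1)*(-1)/(2*15)) = -6*(-6 - 2*1/60) = -6*(-6 - 1/30) = -6*(-181/30) = 181/5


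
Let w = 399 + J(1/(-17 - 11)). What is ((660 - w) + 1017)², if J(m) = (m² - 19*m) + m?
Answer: 1002896093809/614656 ≈ 1.6316e+6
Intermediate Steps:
J(m) = m² - 18*m
w = 313321/784 (w = 399 + (-18 + 1/(-17 - 11))/(-17 - 11) = 399 + (-18 + 1/(-28))/(-28) = 399 - (-18 - 1/28)/28 = 399 - 1/28*(-505/28) = 399 + 505/784 = 313321/784 ≈ 399.64)
((660 - w) + 1017)² = ((660 - 1*313321/784) + 1017)² = ((660 - 313321/784) + 1017)² = (204119/784 + 1017)² = (1001447/784)² = 1002896093809/614656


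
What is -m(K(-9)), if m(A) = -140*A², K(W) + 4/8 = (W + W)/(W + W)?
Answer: 35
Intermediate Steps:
K(W) = ½ (K(W) = -½ + (W + W)/(W + W) = -½ + (2*W)/((2*W)) = -½ + (2*W)*(1/(2*W)) = -½ + 1 = ½)
-m(K(-9)) = -(-140)*(½)² = -(-140)/4 = -1*(-35) = 35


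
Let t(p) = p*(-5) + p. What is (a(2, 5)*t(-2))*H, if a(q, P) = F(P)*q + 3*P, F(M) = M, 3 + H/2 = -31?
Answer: -13600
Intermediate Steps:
H = -68 (H = -6 + 2*(-31) = -6 - 62 = -68)
a(q, P) = 3*P + P*q (a(q, P) = P*q + 3*P = 3*P + P*q)
t(p) = -4*p (t(p) = -5*p + p = -4*p)
(a(2, 5)*t(-2))*H = ((5*(3 + 2))*(-4*(-2)))*(-68) = ((5*5)*8)*(-68) = (25*8)*(-68) = 200*(-68) = -13600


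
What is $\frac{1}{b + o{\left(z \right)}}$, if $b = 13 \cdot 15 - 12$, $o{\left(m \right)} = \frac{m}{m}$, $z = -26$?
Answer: $\frac{1}{184} \approx 0.0054348$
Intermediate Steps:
$o{\left(m \right)} = 1$
$b = 183$ ($b = 195 - 12 = 183$)
$\frac{1}{b + o{\left(z \right)}} = \frac{1}{183 + 1} = \frac{1}{184}$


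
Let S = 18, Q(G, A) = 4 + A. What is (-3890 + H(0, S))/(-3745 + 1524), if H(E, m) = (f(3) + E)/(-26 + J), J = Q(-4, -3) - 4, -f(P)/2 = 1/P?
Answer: 338428/193227 ≈ 1.7515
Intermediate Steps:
f(P) = -2/P
J = -3 (J = (4 - 3) - 4 = 1 - 4 = -3)
H(E, m) = 2/87 - E/29 (H(E, m) = (-2/3 + E)/(-26 - 3) = (-2*1/3 + E)/(-29) = (-2/3 + E)*(-1/29) = 2/87 - E/29)
(-3890 + H(0, S))/(-3745 + 1524) = (-3890 + (2/87 - 1/29*0))/(-3745 + 1524) = (-3890 + (2/87 + 0))/(-2221) = (-3890 + 2/87)*(-1/2221) = -338428/87*(-1/2221) = 338428/193227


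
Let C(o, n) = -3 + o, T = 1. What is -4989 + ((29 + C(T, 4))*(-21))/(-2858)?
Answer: -14257995/2858 ≈ -4988.8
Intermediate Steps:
-4989 + ((29 + C(T, 4))*(-21))/(-2858) = -4989 + ((29 + (-3 + 1))*(-21))/(-2858) = -4989 + ((29 - 2)*(-21))*(-1/2858) = -4989 + (27*(-21))*(-1/2858) = -4989 - 567*(-1/2858) = -4989 + 567/2858 = -14257995/2858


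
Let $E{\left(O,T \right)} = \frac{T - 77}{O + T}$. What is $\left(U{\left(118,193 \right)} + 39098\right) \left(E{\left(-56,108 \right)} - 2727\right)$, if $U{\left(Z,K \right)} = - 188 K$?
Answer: $- \frac{199474611}{26} \approx -7.6721 \cdot 10^{6}$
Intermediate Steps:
$E{\left(O,T \right)} = \frac{-77 + T}{O + T}$
$\left(U{\left(118,193 \right)} + 39098\right) \left(E{\left(-56,108 \right)} - 2727\right) = \left(\left(-188\right) 193 + 39098\right) \left(\frac{-77 + 108}{-56 + 108} - 2727\right) = \left(-36284 + 39098\right) \left(\frac{1}{52} \cdot 31 - 2727\right) = 2814 \left(\frac{1}{52} \cdot 31 - 2727\right) = 2814 \left(\frac{31}{52} - 2727\right) = 2814 \left(- \frac{141773}{52}\right) = - \frac{199474611}{26}$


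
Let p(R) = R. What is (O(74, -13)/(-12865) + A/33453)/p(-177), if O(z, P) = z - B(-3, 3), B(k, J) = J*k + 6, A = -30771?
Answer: 44271644/8463999285 ≈ 0.0052306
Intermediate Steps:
B(k, J) = 6 + J*k
O(z, P) = 3 + z (O(z, P) = z - (6 + 3*(-3)) = z - (6 - 9) = z - 1*(-3) = z + 3 = 3 + z)
(O(74, -13)/(-12865) + A/33453)/p(-177) = ((3 + 74)/(-12865) - 30771/33453)/(-177) = (77*(-1/12865) - 30771*1/33453)*(-1/177) = (-77/12865 - 3419/3717)*(-1/177) = -44271644/47819205*(-1/177) = 44271644/8463999285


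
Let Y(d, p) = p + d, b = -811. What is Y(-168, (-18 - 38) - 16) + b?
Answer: -1051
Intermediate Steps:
Y(d, p) = d + p
Y(-168, (-18 - 38) - 16) + b = (-168 + ((-18 - 38) - 16)) - 811 = (-168 + (-56 - 16)) - 811 = (-168 - 72) - 811 = -240 - 811 = -1051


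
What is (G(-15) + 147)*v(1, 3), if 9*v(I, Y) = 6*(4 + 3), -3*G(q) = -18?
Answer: 714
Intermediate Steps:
G(q) = 6 (G(q) = -⅓*(-18) = 6)
v(I, Y) = 14/3 (v(I, Y) = (6*(4 + 3))/9 = (6*7)/9 = (⅑)*42 = 14/3)
(G(-15) + 147)*v(1, 3) = (6 + 147)*(14/3) = 153*(14/3) = 714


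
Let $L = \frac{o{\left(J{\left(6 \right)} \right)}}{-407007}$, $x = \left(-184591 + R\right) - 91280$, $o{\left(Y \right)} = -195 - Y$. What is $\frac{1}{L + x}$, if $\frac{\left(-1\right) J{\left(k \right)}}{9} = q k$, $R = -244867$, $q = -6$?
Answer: $- \frac{135669}{70648003549} \approx -1.9204 \cdot 10^{-6}$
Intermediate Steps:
$J{\left(k \right)} = 54 k$ ($J{\left(k \right)} = - 9 \left(- 6 k\right) = 54 k$)
$x = -520738$ ($x = \left(-184591 - 244867\right) - 91280 = -429458 - 91280 = -520738$)
$L = \frac{173}{135669}$ ($L = \frac{-195 - 54 \cdot 6}{-407007} = \left(-195 - 324\right) \left(- \frac{1}{407007}\right) = \left(-519\right) \left(- \frac{1}{407007}\right) = \frac{173}{135669} \approx 0.0012752$)
$\frac{1}{L + x} = \frac{1}{\frac{173}{135669} - 520738} = \frac{1}{- \frac{70648003549}{135669}} = - \frac{135669}{70648003549}$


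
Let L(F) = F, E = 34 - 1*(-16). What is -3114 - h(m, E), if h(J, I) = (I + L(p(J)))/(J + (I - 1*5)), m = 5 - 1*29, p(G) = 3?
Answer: -65447/21 ≈ -3116.5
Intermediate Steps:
E = 50 (E = 34 + 16 = 50)
m = -24 (m = 5 - 29 = -24)
h(J, I) = (3 + I)/(-5 + I + J) (h(J, I) = (I + 3)/(J + (I - 1*5)) = (3 + I)/(J + (I - 5)) = (3 + I)/(J + (-5 + I)) = (3 + I)/(-5 + I + J))
-3114 - h(m, E) = -3114 - (3 + 50)/(-5 + 50 - 24) = -3114 - 53/21 = -65447/21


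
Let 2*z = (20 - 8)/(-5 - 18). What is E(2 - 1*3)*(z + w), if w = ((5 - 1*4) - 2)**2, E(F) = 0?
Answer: 0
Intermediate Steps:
z = -6/23 (z = ((20 - 8)/(-5 - 18))/2 = (12/(-23))/2 = (12*(-1/23))/2 = (1/2)*(-12/23) = -6/23 ≈ -0.26087)
w = 1 (w = ((5 - 4) - 2)**2 = (1 - 2)**2 = (-1)**2 = 1)
E(2 - 1*3)*(z + w) = 0*(-6/23 + 1) = 0*(17/23) = 0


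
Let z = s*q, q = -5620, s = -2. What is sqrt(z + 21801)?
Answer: sqrt(33041) ≈ 181.77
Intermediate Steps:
z = 11240 (z = -2*(-5620) = 11240)
sqrt(z + 21801) = sqrt(11240 + 21801) = sqrt(33041)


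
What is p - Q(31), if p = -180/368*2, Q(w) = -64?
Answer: 2899/46 ≈ 63.022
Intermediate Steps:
p = -45/46 (p = -180*1/368*2 = -45/92*2 = -45/46 ≈ -0.97826)
p - Q(31) = -45/46 - 1*(-64) = -45/46 + 64 = 2899/46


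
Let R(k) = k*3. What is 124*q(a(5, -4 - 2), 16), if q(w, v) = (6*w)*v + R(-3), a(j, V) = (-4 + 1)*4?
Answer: -143964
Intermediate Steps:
R(k) = 3*k
a(j, V) = -12 (a(j, V) = -3*4 = -12)
q(w, v) = -9 + 6*v*w (q(w, v) = (6*w)*v + 3*(-3) = 6*v*w - 9 = -9 + 6*v*w)
124*q(a(5, -4 - 2), 16) = 124*(-9 + 6*16*(-12)) = 124*(-9 - 1152) = 124*(-1161) = -143964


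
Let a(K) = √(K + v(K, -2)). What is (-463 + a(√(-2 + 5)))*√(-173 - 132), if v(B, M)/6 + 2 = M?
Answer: I*√305*(-463 + √(-24 + √3)) ≈ -82.412 - 8085.9*I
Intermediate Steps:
v(B, M) = -12 + 6*M
a(K) = √(-24 + K) (a(K) = √(K + (-12 + 6*(-2))) = √(K + (-12 - 12)) = √(K - 24) = √(-24 + K))
(-463 + a(√(-2 + 5)))*√(-173 - 132) = (-463 + √(-24 + √(-2 + 5)))*√(-173 - 132) = (-463 + √(-24 + √3))*√(-305) = (-463 + √(-24 + √3))*(I*√305) = I*√305*(-463 + √(-24 + √3))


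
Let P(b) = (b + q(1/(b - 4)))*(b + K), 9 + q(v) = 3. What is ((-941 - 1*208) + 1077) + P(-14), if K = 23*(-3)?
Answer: 1588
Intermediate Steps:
q(v) = -6 (q(v) = -9 + 3 = -6)
K = -69
P(b) = (-69 + b)*(-6 + b) (P(b) = (b - 6)*(b - 69) = (-6 + b)*(-69 + b) = (-69 + b)*(-6 + b))
((-941 - 1*208) + 1077) + P(-14) = ((-941 - 1*208) + 1077) + (414 + (-14)² - 75*(-14)) = ((-941 - 208) + 1077) + (414 + 196 + 1050) = (-1149 + 1077) + 1660 = -72 + 1660 = 1588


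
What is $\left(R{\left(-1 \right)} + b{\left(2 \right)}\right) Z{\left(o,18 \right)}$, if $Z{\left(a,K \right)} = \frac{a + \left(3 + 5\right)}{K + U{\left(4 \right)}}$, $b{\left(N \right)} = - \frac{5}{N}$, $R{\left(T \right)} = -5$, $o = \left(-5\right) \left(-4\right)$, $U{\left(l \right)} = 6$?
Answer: $- \frac{35}{4} \approx -8.75$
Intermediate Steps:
$o = 20$
$Z{\left(a,K \right)} = \frac{8 + a}{6 + K}$ ($Z{\left(a,K \right)} = \frac{a + \left(3 + 5\right)}{K + 6} = \frac{a + 8}{6 + K} = \frac{8 + a}{6 + K}$)
$\left(R{\left(-1 \right)} + b{\left(2 \right)}\right) Z{\left(o,18 \right)} = \left(-5 - \frac{5}{2}\right) \frac{8 + 20}{6 + 18} = \left(-5 - \frac{5}{2}\right) \frac{1}{24} \cdot 28 = \left(- \frac{15}{2}\right) \frac{7}{6} = - \frac{35}{4}$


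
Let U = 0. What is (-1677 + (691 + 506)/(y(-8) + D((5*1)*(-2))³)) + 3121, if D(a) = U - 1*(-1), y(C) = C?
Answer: 1273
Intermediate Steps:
D(a) = 1 (D(a) = 0 - 1*(-1) = 0 + 1 = 1)
(-1677 + (691 + 506)/(y(-8) + D((5*1)*(-2))³)) + 3121 = (-1677 + (691 + 506)/(-8 + 1³)) + 3121 = (-1677 + 1197/(-8 + 1)) + 3121 = (-1677 + 1197/(-7)) + 3121 = (-1677 + 1197*(-⅐)) + 3121 = (-1677 - 171) + 3121 = -1848 + 3121 = 1273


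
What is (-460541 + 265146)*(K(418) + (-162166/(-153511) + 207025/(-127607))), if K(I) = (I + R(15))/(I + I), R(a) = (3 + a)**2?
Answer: -514502592383957035/8188234677986 ≈ -62834.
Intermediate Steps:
K(I) = (324 + I)/(2*I) (K(I) = (I + (3 + 15)**2)/(I + I) = (I + 18**2)/((2*I)) = (I + 324)*(1/(2*I)) = (324 + I)*(1/(2*I)) = (324 + I)/(2*I))
(-460541 + 265146)*(K(418) + (-162166/(-153511) + 207025/(-127607))) = (-460541 + 265146)*((1/2)*(324 + 418)/418 + (-162166/(-153511) + 207025/(-127607))) = -195395*((1/2)*(1/418)*742 + (-162166*(-1/153511) + 207025*(-1/127607))) = -195395*(371/418 + (162166/153511 - 207025/127607)) = -195395*(371/418 - 11087098013/19589078177) = -195395*2633141034233/8188234677986 = -514502592383957035/8188234677986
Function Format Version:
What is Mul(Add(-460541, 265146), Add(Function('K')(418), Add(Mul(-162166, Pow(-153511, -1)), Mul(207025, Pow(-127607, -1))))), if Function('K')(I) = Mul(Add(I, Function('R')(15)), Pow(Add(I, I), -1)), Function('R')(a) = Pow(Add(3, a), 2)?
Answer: Rational(-514502592383957035, 8188234677986) ≈ -62834.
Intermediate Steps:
Function('K')(I) = Mul(Rational(1, 2), Pow(I, -1), Add(324, I)) (Function('K')(I) = Mul(Add(I, Pow(Add(3, 15), 2)), Pow(Add(I, I), -1)) = Mul(Add(I, Pow(18, 2)), Pow(Mul(2, I), -1)) = Mul(Add(I, 324), Mul(Rational(1, 2), Pow(I, -1))) = Mul(Add(324, I), Mul(Rational(1, 2), Pow(I, -1))) = Mul(Rational(1, 2), Pow(I, -1), Add(324, I)))
Mul(Add(-460541, 265146), Add(Function('K')(418), Add(Mul(-162166, Pow(-153511, -1)), Mul(207025, Pow(-127607, -1))))) = Mul(Add(-460541, 265146), Add(Mul(Rational(1, 2), Pow(418, -1), Add(324, 418)), Add(Mul(-162166, Pow(-153511, -1)), Mul(207025, Pow(-127607, -1))))) = Mul(-195395, Add(Mul(Rational(1, 2), Rational(1, 418), 742), Add(Mul(-162166, Rational(-1, 153511)), Mul(207025, Rational(-1, 127607))))) = Mul(-195395, Add(Rational(371, 418), Add(Rational(162166, 153511), Rational(-207025, 127607)))) = Mul(-195395, Add(Rational(371, 418), Rational(-11087098013, 19589078177))) = Mul(-195395, Rational(2633141034233, 8188234677986)) = Rational(-514502592383957035, 8188234677986)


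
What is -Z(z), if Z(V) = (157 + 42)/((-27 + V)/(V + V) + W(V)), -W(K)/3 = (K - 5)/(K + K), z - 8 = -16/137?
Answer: 35820/317 ≈ 113.00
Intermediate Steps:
z = 1080/137 (z = 8 - 16/137 = 1080/137 ≈ 7.8832)
W(K) = -3*(-5 + K)/(2*K) (W(K) = -3*(K - 5)/(K + K) = -3*(-5 + K)/(2*K))
Z(V) = 199/((-27 + V)/(2*V) + 3*(5 - V)/(2*V)) (Z(V) = (157 + 42)/((-27 + V)/(V + V) + 3*(5 - V)/(2*V)) = 199/((-27 + V)/((2*V)) + 3*(5 - V)/(2*V)) = 199/((-27 + V)*(1/(2*V)) + 3*(5 - V)/(2*V)) = 199/((-27 + V)/(2*V) + 3*(5 - V)/(2*V)))
-Z(z) = -(-199)*1080/(137*(6 + 1080/137)) = -(-199)*1080/(137*1902/137) = -(-199)*1080*137/(137*1902) = -1*(-35820/317) = 35820/317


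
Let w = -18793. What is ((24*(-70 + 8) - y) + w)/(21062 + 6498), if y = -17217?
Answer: -383/3445 ≈ -0.11118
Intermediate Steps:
((24*(-70 + 8) - y) + w)/(21062 + 6498) = ((24*(-70 + 8) - 1*(-17217)) - 18793)/(21062 + 6498) = ((24*(-62) + 17217) - 18793)/27560 = ((-1488 + 17217) - 18793)*(1/27560) = (15729 - 18793)*(1/27560) = -3064*1/27560 = -383/3445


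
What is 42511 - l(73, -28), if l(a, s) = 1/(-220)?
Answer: 9352421/220 ≈ 42511.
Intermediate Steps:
l(a, s) = -1/220
42511 - l(73, -28) = 42511 - 1*(-1/220) = 42511 + 1/220 = 9352421/220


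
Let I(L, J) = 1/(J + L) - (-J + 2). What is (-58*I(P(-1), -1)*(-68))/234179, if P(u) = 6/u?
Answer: -7888/149023 ≈ -0.052931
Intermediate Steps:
I(L, J) = -2 + J + 1/(J + L) (I(L, J) = 1/(J + L) - (2 - J) = 1/(J + L) + (-2 + J) = -2 + J + 1/(J + L))
(-58*I(P(-1), -1)*(-68))/234179 = (-58*(1 + (-1)² - 2*(-1) - 12/(-1) - 6/(-1))/(-1 + 6/(-1))*(-68))/234179 = (-58*(1 + 1 + 2 - 12*(-1) - 6*(-1))/(-1 + 6*(-1))*(-68))*(1/234179) = (-58*(1 + 1 + 2 - 2*(-6) - 1*(-6))/(-1 - 6)*(-68))*(1/234179) = (-58*(1 + 1 + 2 + 12 + 6)/(-7)*(-68))*(1/234179) = (-(-58)*22/7*(-68))*(1/234179) = (-58*(-22/7)*(-68))*(1/234179) = ((1276/7)*(-68))*(1/234179) = -86768/7*1/234179 = -7888/149023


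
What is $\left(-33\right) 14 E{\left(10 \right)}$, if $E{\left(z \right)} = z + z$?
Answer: $-9240$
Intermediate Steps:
$E{\left(z \right)} = 2 z$
$\left(-33\right) 14 E{\left(10 \right)} = \left(-33\right) 14 \cdot 2 \cdot 10 = \left(-462\right) 20 = -9240$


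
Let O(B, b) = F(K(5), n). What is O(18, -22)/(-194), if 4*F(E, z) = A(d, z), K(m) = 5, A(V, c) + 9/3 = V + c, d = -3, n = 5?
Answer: 1/776 ≈ 0.0012887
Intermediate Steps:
A(V, c) = -3 + V + c (A(V, c) = -3 + (V + c) = -3 + V + c)
F(E, z) = -3/2 + z/4 (F(E, z) = (-3 - 3 + z)/4 = (-6 + z)/4 = -3/2 + z/4)
O(B, b) = -1/4 (O(B, b) = -3/2 + (1/4)*5 = -3/2 + 5/4 = -1/4)
O(18, -22)/(-194) = -1/4/(-194) = -1/4*(-1/194) = 1/776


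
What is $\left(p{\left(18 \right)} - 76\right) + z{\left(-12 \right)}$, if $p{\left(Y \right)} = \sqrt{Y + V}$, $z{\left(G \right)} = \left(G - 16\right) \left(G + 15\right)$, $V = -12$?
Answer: $-160 + \sqrt{6} \approx -157.55$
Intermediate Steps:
$z{\left(G \right)} = \left(-16 + G\right) \left(15 + G\right)$
$p{\left(Y \right)} = \sqrt{-12 + Y}$ ($p{\left(Y \right)} = \sqrt{Y - 12} = \sqrt{-12 + Y}$)
$\left(p{\left(18 \right)} - 76\right) + z{\left(-12 \right)} = \left(\sqrt{-12 + 18} - 76\right) - \left(228 - 144\right) = \left(\sqrt{6} - 76\right) + \left(-240 + 144 + 12\right) = \left(-76 + \sqrt{6}\right) - 84 = -160 + \sqrt{6}$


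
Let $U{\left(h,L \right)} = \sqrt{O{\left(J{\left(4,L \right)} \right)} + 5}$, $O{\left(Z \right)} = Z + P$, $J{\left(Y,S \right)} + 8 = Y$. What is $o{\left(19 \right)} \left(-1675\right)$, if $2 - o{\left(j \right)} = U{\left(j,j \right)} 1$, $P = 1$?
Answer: $-3350 + 1675 \sqrt{2} \approx -981.19$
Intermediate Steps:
$J{\left(Y,S \right)} = -8 + Y$
$O{\left(Z \right)} = 1 + Z$ ($O{\left(Z \right)} = Z + 1 = 1 + Z$)
$U{\left(h,L \right)} = \sqrt{2}$ ($U{\left(h,L \right)} = \sqrt{\left(1 + \left(-8 + 4\right)\right) + 5} = \sqrt{\left(1 - 4\right) + 5} = \sqrt{-3 + 5} = \sqrt{2}$)
$o{\left(j \right)} = 2 - \sqrt{2}$ ($o{\left(j \right)} = 2 - \sqrt{2} \cdot 1 = 2 - \sqrt{2}$)
$o{\left(19 \right)} \left(-1675\right) = \left(2 - \sqrt{2}\right) \left(-1675\right) = -3350 + 1675 \sqrt{2}$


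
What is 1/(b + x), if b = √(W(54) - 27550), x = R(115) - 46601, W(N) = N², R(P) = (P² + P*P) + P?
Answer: -10018/200732965 - I*√24634/401465930 ≈ -4.9907e-5 - 3.9095e-7*I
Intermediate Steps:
R(P) = P + 2*P² (R(P) = (P² + P²) + P = 2*P² + P = P + 2*P²)
x = -20036 (x = 115*(1 + 2*115) - 46601 = 115*(1 + 230) - 46601 = 115*231 - 46601 = 26565 - 46601 = -20036)
b = I*√24634 (b = √(54² - 27550) = √(2916 - 27550) = √(-24634) = I*√24634 ≈ 156.95*I)
1/(b + x) = 1/(I*√24634 - 20036) = 1/(-20036 + I*√24634)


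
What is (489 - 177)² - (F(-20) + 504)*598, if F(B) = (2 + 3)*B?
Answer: -144248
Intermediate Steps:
F(B) = 5*B
(489 - 177)² - (F(-20) + 504)*598 = (489 - 177)² - (5*(-20) + 504)*598 = 312² - (-100 + 504)*598 = 97344 - 404*598 = 97344 - 1*241592 = 97344 - 241592 = -144248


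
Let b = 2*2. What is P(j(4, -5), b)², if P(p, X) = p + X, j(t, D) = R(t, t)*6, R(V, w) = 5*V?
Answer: 15376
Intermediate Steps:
b = 4
j(t, D) = 30*t (j(t, D) = (5*t)*6 = 30*t)
P(p, X) = X + p
P(j(4, -5), b)² = (4 + 30*4)² = (4 + 120)² = 124² = 15376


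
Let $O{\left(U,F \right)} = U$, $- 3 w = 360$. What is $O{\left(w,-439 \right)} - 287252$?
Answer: $-287372$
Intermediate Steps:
$w = -120$ ($w = \left(- \frac{1}{3}\right) 360 = -120$)
$O{\left(w,-439 \right)} - 287252 = -120 - 287252 = -287372$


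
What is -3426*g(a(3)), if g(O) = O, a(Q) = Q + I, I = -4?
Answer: 3426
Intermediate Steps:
a(Q) = -4 + Q (a(Q) = Q - 4 = -4 + Q)
-3426*g(a(3)) = -3426*(-4 + 3) = -3426*(-1) = 3426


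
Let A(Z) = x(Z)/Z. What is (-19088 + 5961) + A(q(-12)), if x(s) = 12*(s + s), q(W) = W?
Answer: -13103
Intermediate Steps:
x(s) = 24*s (x(s) = 12*(2*s) = 24*s)
A(Z) = 24 (A(Z) = (24*Z)/Z = 24)
(-19088 + 5961) + A(q(-12)) = (-19088 + 5961) + 24 = -13127 + 24 = -13103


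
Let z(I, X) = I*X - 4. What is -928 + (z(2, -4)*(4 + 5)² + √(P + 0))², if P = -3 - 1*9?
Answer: 943844 - 3888*I*√3 ≈ 9.4384e+5 - 6734.2*I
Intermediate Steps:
z(I, X) = -4 + I*X
P = -12 (P = -3 - 9 = -12)
-928 + (z(2, -4)*(4 + 5)² + √(P + 0))² = -928 + ((-4 + 2*(-4))*(4 + 5)² + √(-12 + 0))² = -928 + ((-4 - 8)*9² + √(-12))² = -928 + (-12*81 + 2*I*√3)² = -928 + (-972 + 2*I*√3)²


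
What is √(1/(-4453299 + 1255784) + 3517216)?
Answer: 3*√3995597306259219565/3197515 ≈ 1875.4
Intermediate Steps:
√(1/(-4453299 + 1255784) + 3517216) = √(1/(-3197515) + 3517216) = √(-1/3197515 + 3517216) = √(11246350918239/3197515) = 3*√3995597306259219565/3197515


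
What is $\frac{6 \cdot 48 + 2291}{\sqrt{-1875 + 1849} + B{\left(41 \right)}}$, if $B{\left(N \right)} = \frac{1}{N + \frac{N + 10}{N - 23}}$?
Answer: $\frac{2034831}{899215} - \frac{178386851 i \sqrt{26}}{1798430} \approx 2.2629 - 505.77 i$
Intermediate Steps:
$B{\left(N \right)} = \frac{1}{N + \frac{10 + N}{-23 + N}}$
$\frac{6 \cdot 48 + 2291}{\sqrt{-1875 + 1849} + B{\left(41 \right)}} = \frac{6 \cdot 48 + 2291}{\sqrt{-1875 + 1849} + \frac{-23 + 41}{10 + 41^{2} - 902}} = \frac{288 + 2291}{\sqrt{-26} + \frac{1}{10 + 1681 - 902} \cdot 18} = \frac{2579}{i \sqrt{26} + \frac{1}{789} \cdot 18} = \frac{2579}{i \sqrt{26} + \frac{6}{263}} = \frac{2579}{\frac{6}{263} + i \sqrt{26}}$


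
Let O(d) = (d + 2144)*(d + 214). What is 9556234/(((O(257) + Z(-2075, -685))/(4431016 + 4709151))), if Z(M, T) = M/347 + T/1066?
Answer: 32309302754583054356/418308994997 ≈ 7.7238e+7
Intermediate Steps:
O(d) = (214 + d)*(2144 + d) (O(d) = (2144 + d)*(214 + d) = (214 + d)*(2144 + d))
Z(M, T) = M/347 + T/1066 (Z(M, T) = M*(1/347) + T*(1/1066) = M/347 + T/1066)
9556234/(((O(257) + Z(-2075, -685))/(4431016 + 4709151))) = 9556234/((((458816 + 257² + 2358*257) + ((1/347)*(-2075) + (1/1066)*(-685)))/(4431016 + 4709151))) = 9556234/((((458816 + 66049 + 606006) + (-2075/347 - 685/1066))/9140167)) = 9556234/(((1130871 - 2449645/369902)*(1/9140167))) = 9556234/(((418308994997/369902)*(1/9140167))) = 9556234/(418308994997/3380966053634) = 9556234*(3380966053634/418308994997) = 32309302754583054356/418308994997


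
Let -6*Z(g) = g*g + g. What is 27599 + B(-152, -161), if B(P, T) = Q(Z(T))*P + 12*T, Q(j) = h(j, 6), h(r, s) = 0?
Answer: 25667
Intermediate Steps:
Z(g) = -g/6 - g²/6 (Z(g) = -(g*g + g)/6 = -(g² + g)/6 = -(g + g²)/6 = -g/6 - g²/6)
Q(j) = 0
B(P, T) = 12*T (B(P, T) = 0*P + 12*T = 0 + 12*T = 12*T)
27599 + B(-152, -161) = 27599 + 12*(-161) = 27599 - 1932 = 25667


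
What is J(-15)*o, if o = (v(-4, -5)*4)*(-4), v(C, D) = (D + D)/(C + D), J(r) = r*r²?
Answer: 60000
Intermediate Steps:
J(r) = r³
v(C, D) = 2*D/(C + D) (v(C, D) = (2*D)/(C + D) = 2*D/(C + D))
o = -160/9 (o = ((2*(-5)/(-4 - 5))*4)*(-4) = ((2*(-5)/(-9))*4)*(-4) = ((2*(-5)*(-⅑))*4)*(-4) = ((10/9)*4)*(-4) = (40/9)*(-4) = -160/9 ≈ -17.778)
J(-15)*o = (-15)³*(-160/9) = -3375*(-160/9) = 60000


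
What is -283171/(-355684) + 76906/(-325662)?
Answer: 4633128607/8273768772 ≈ 0.55998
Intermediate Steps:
-283171/(-355684) + 76906/(-325662) = -283171*(-1/355684) + 76906*(-1/325662) = 40453/50812 - 38453/162831 = 4633128607/8273768772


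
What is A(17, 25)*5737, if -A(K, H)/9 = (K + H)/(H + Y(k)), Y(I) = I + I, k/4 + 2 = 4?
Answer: -2168586/41 ≈ -52892.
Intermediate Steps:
k = 8 (k = -8 + 4*4 = -8 + 16 = 8)
Y(I) = 2*I
A(K, H) = -9*(H + K)/(16 + H) (A(K, H) = -9*(K + H)/(H + 2*8) = -9*(H + K)/(H + 16) = -9*(H + K)/(16 + H))
A(17, 25)*5737 = (9*(-1*25 - 1*17)/(16 + 25))*5737 = (9*(-25 - 17)/41)*5737 = (9*(1/41)*(-42))*5737 = -378/41*5737 = -2168586/41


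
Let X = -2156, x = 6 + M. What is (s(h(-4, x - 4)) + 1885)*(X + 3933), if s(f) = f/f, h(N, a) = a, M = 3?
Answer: 3351422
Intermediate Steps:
x = 9 (x = 6 + 3 = 9)
s(f) = 1
(s(h(-4, x - 4)) + 1885)*(X + 3933) = (1 + 1885)*(-2156 + 3933) = 1886*1777 = 3351422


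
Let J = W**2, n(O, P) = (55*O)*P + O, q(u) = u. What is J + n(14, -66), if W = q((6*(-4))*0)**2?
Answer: -50806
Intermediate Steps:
n(O, P) = O + 55*O*P (n(O, P) = 55*O*P + O = O + 55*O*P)
W = 0 (W = ((6*(-4))*0)**2 = (-24*0)**2 = 0**2 = 0)
J = 0 (J = 0**2 = 0)
J + n(14, -66) = 0 + 14*(1 + 55*(-66)) = 0 + 14*(1 - 3630) = 0 + 14*(-3629) = 0 - 50806 = -50806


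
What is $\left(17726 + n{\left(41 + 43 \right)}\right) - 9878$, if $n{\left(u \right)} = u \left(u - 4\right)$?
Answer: $14568$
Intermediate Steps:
$n{\left(u \right)} = u \left(-4 + u\right)$
$\left(17726 + n{\left(41 + 43 \right)}\right) - 9878 = \left(17726 + \left(41 + 43\right) \left(-4 + \left(41 + 43\right)\right)\right) - 9878 = \left(17726 + 84 \left(-4 + 84\right)\right) - 9878 = \left(17726 + 84 \cdot 80\right) - 9878 = \left(17726 + 6720\right) - 9878 = 24446 - 9878 = 14568$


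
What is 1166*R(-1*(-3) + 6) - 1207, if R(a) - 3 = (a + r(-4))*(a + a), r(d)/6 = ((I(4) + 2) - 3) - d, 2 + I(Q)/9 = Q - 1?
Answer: 1702319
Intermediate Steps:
I(Q) = -27 + 9*Q (I(Q) = -18 + 9*(Q - 1) = -18 + 9*(-1 + Q) = -18 + (-9 + 9*Q) = -27 + 9*Q)
r(d) = 48 - 6*d (r(d) = 6*((((-27 + 9*4) + 2) - 3) - d) = 6*((((-27 + 36) + 2) - 3) - d) = 6*(((9 + 2) - 3) - d) = 6*((11 - 3) - d) = 6*(8 - d) = 48 - 6*d)
R(a) = 3 + 2*a*(72 + a) (R(a) = 3 + (a + (48 - 6*(-4)))*(a + a) = 3 + (a + (48 + 24))*(2*a) = 3 + (a + 72)*(2*a) = 3 + (72 + a)*(2*a) = 3 + 2*a*(72 + a))
1166*R(-1*(-3) + 6) - 1207 = 1166*(3 + 2*(-1*(-3) + 6)² + 144*(-1*(-3) + 6)) - 1207 = 1166*(3 + 2*(3 + 6)² + 144*(3 + 6)) - 1207 = 1166*(3 + 2*9² + 144*9) - 1207 = 1166*(3 + 2*81 + 1296) - 1207 = 1166*(3 + 162 + 1296) - 1207 = 1166*1461 - 1207 = 1703526 - 1207 = 1702319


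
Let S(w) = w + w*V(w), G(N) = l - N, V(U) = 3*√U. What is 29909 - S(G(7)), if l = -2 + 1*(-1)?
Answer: 29919 + 30*I*√10 ≈ 29919.0 + 94.868*I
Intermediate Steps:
l = -3 (l = -2 - 1 = -3)
G(N) = -3 - N
S(w) = w + 3*w^(3/2) (S(w) = w + w*(3*√w) = w + 3*w^(3/2))
29909 - S(G(7)) = 29909 - ((-3 - 1*7) + 3*(-3 - 1*7)^(3/2)) = 29909 - ((-3 - 7) + 3*(-3 - 7)^(3/2)) = 29909 - (-10 + 3*(-10)^(3/2)) = 29909 - (-10 + 3*(-10*I*√10)) = 29909 - (-10 - 30*I*√10) = 29909 + (10 + 30*I*√10) = 29919 + 30*I*√10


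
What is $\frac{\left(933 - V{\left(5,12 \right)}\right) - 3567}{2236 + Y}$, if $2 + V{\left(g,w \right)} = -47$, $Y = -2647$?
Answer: $\frac{2585}{411} \approx 6.2895$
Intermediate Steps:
$V{\left(g,w \right)} = -49$ ($V{\left(g,w \right)} = -2 - 47 = -49$)
$\frac{\left(933 - V{\left(5,12 \right)}\right) - 3567}{2236 + Y} = \frac{\left(933 - -49\right) - 3567}{2236 - 2647} = \frac{\left(933 + 49\right) - 3567}{-411} = \left(982 - 3567\right) \left(- \frac{1}{411}\right) = \left(-2585\right) \left(- \frac{1}{411}\right) = \frac{2585}{411}$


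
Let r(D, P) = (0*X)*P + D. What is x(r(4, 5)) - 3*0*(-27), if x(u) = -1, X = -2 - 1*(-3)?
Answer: -1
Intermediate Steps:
X = 1 (X = -2 + 3 = 1)
r(D, P) = D (r(D, P) = (0*1)*P + D = 0*P + D = 0 + D = D)
x(r(4, 5)) - 3*0*(-27) = -1 - 3*0*(-27) = -1 + 0*(-27) = -1 + 0 = -1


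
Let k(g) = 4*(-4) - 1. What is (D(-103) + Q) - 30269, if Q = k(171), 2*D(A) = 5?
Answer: -60567/2 ≈ -30284.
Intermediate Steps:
D(A) = 5/2 (D(A) = (½)*5 = 5/2)
k(g) = -17 (k(g) = -16 - 1 = -17)
Q = -17
(D(-103) + Q) - 30269 = (5/2 - 17) - 30269 = -29/2 - 30269 = -60567/2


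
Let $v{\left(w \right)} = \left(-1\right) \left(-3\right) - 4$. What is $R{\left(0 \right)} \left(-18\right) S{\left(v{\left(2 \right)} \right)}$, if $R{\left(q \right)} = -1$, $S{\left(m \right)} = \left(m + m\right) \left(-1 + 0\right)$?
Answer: $36$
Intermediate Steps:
$v{\left(w \right)} = -1$ ($v{\left(w \right)} = 3 - 4 = -1$)
$S{\left(m \right)} = - 2 m$ ($S{\left(m \right)} = 2 m \left(-1\right) = - 2 m$)
$R{\left(0 \right)} \left(-18\right) S{\left(v{\left(2 \right)} \right)} = \left(-1\right) \left(-18\right) \left(\left(-2\right) \left(-1\right)\right) = 18 \cdot 2 = 36$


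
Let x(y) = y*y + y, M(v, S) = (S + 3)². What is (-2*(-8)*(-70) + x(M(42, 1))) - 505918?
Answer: -506766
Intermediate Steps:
M(v, S) = (3 + S)²
x(y) = y + y² (x(y) = y² + y = y + y²)
(-2*(-8)*(-70) + x(M(42, 1))) - 505918 = (-2*(-8)*(-70) + (3 + 1)²*(1 + (3 + 1)²)) - 505918 = (16*(-70) + 4²*(1 + 4²)) - 505918 = (-1120 + 16*(1 + 16)) - 505918 = (-1120 + 16*17) - 505918 = (-1120 + 272) - 505918 = -848 - 505918 = -506766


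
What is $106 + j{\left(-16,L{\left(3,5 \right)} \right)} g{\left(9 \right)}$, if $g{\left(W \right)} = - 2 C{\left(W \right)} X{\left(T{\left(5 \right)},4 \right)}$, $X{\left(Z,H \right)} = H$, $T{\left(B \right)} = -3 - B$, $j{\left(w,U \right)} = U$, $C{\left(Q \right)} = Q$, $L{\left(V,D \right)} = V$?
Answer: $-110$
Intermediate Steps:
$g{\left(W \right)} = - 8 W$ ($g{\left(W \right)} = - 2 W 4 = - 8 W$)
$106 + j{\left(-16,L{\left(3,5 \right)} \right)} g{\left(9 \right)} = 106 + 3 \left(\left(-8\right) 9\right) = 106 + 3 \left(-72\right) = 106 - 216 = -110$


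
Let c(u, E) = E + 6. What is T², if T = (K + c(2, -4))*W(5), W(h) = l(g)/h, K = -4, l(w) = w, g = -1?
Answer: 4/25 ≈ 0.16000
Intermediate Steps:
W(h) = -1/h
c(u, E) = 6 + E
T = ⅖ (T = (-4 + (6 - 4))*(-1/5) = (-4 + 2)*(-1*⅕) = -2*(-⅕) = ⅖ ≈ 0.40000)
T² = (⅖)² = 4/25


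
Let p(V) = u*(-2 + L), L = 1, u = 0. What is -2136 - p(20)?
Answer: -2136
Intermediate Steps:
p(V) = 0 (p(V) = 0*(-2 + 1) = 0*(-1) = 0)
-2136 - p(20) = -2136 - 1*0 = -2136 + 0 = -2136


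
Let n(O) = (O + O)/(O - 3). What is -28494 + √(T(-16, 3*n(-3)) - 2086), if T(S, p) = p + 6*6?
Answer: -28494 + I*√2047 ≈ -28494.0 + 45.244*I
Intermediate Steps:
n(O) = 2*O/(-3 + O) (n(O) = (2*O)/(-3 + O) = 2*O/(-3 + O))
T(S, p) = 36 + p (T(S, p) = p + 36 = 36 + p)
-28494 + √(T(-16, 3*n(-3)) - 2086) = -28494 + √((36 + 3*(2*(-3)/(-3 - 3))) - 2086) = -28494 + √((36 + 3*(2*(-3)/(-6))) - 2086) = -28494 + √((36 + 3*(2*(-3)*(-⅙))) - 2086) = -28494 + √((36 + 3*1) - 2086) = -28494 + √((36 + 3) - 2086) = -28494 + √(39 - 2086) = -28494 + √(-2047) = -28494 + I*√2047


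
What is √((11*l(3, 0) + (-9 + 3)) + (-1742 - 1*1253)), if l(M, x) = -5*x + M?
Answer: 2*I*√742 ≈ 54.479*I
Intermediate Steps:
l(M, x) = M - 5*x
√((11*l(3, 0) + (-9 + 3)) + (-1742 - 1*1253)) = √((11*(3 - 5*0) + (-9 + 3)) + (-1742 - 1*1253)) = √((11*(3 + 0) - 6) + (-1742 - 1253)) = √((11*3 - 6) - 2995) = √((33 - 6) - 2995) = √(27 - 2995) = √(-2968) = 2*I*√742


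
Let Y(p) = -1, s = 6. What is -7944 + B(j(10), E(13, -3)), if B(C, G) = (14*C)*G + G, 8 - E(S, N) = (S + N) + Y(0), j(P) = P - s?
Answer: -8001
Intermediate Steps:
j(P) = -6 + P (j(P) = P - 1*6 = P - 6 = -6 + P)
E(S, N) = 9 - N - S (E(S, N) = 8 - ((S + N) - 1) = 8 - ((N + S) - 1) = 8 - (-1 + N + S) = 8 + (1 - N - S) = 9 - N - S)
B(C, G) = G + 14*C*G (B(C, G) = 14*C*G + G = G + 14*C*G)
-7944 + B(j(10), E(13, -3)) = -7944 + (9 - 1*(-3) - 1*13)*(1 + 14*(-6 + 10)) = -7944 + (9 + 3 - 13)*(1 + 14*4) = -7944 - (1 + 56) = -7944 - 1*57 = -7944 - 57 = -8001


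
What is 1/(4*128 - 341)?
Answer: 1/171 ≈ 0.0058480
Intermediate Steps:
1/(4*128 - 341) = 1/(512 - 341) = 1/171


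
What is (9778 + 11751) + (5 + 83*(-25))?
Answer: 19459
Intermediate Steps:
(9778 + 11751) + (5 + 83*(-25)) = 21529 + (5 - 2075) = 21529 - 2070 = 19459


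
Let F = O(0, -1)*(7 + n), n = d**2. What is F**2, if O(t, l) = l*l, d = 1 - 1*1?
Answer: 49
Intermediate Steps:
d = 0 (d = 1 - 1 = 0)
O(t, l) = l**2
n = 0 (n = 0**2 = 0)
F = 7 (F = (-1)**2*(7 + 0) = 1*7 = 7)
F**2 = 7**2 = 49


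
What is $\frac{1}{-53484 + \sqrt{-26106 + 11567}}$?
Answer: $- \frac{53484}{2860552795} - \frac{i \sqrt{14539}}{2860552795} \approx -1.8697 \cdot 10^{-5} - 4.2152 \cdot 10^{-8} i$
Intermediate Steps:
$\frac{1}{-53484 + \sqrt{-26106 + 11567}} = \frac{1}{-53484 + \sqrt{-14539}} = \frac{1}{-53484 + i \sqrt{14539}}$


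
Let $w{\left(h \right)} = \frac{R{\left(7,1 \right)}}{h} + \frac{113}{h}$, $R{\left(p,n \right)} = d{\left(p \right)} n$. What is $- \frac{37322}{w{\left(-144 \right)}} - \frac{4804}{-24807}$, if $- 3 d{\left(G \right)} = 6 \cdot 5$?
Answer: $\frac{133322441788}{2555121} \approx 52179.0$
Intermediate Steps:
$d{\left(G \right)} = -10$ ($d{\left(G \right)} = - \frac{6 \cdot 5}{3} = \left(- \frac{1}{3}\right) 30 = -10$)
$R{\left(p,n \right)} = - 10 n$
$w{\left(h \right)} = \frac{103}{h}$ ($w{\left(h \right)} = \frac{\left(-10\right) 1}{h} + \frac{113}{h} = - \frac{10}{h} + \frac{113}{h} = \frac{103}{h}$)
$- \frac{37322}{w{\left(-144 \right)}} - \frac{4804}{-24807} = - \frac{37322}{103 \frac{1}{-144}} - \frac{4804}{-24807} = - \frac{37322}{103 \left(- \frac{1}{144}\right)} - - \frac{4804}{24807} = - \frac{37322}{- \frac{103}{144}} + \frac{4804}{24807} = \left(-37322\right) \left(- \frac{144}{103}\right) + \frac{4804}{24807} = \frac{5374368}{103} + \frac{4804}{24807} = \frac{133322441788}{2555121}$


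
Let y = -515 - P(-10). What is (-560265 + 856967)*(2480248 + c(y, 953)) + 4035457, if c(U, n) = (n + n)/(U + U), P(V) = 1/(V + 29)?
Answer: 514392721967896/699 ≈ 7.3590e+11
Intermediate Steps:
P(V) = 1/(29 + V)
y = -9786/19 (y = -515 - 1/(29 - 10) = -515 - 1/19 = -9786/19 ≈ -515.05)
c(U, n) = n/U (c(U, n) = (2*n)/((2*U)) = (2*n)*(1/(2*U)) = n/U)
(-560265 + 856967)*(2480248 + c(y, 953)) + 4035457 = (-560265 + 856967)*(2480248 + 953/(-9786/19)) + 4035457 = 296702*(2480248 + 953*(-19/9786)) + 4035457 = 296702*(2480248 - 18107/9786) + 4035457 = 296702*(24271688821/9786) + 4035457 = 514389901183453/699 + 4035457 = 514392721967896/699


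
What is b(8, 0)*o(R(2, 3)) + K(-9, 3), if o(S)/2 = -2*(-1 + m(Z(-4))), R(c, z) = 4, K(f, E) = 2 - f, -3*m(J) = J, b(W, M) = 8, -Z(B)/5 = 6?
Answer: -277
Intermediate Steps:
Z(B) = -30 (Z(B) = -5*6 = -30)
m(J) = -J/3
o(S) = -36 (o(S) = 2*(-2*(-1 - 1/3*(-30))) = 2*(-2*(-1 + 10)) = 2*(-2*9) = 2*(-18) = -36)
b(8, 0)*o(R(2, 3)) + K(-9, 3) = 8*(-36) + (2 - 1*(-9)) = -288 + (2 + 9) = -288 + 11 = -277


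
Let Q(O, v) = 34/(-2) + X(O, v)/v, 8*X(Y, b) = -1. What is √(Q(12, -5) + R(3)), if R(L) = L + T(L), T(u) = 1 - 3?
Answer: 3*I*√710/20 ≈ 3.9969*I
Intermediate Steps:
T(u) = -2
X(Y, b) = -⅛ (X(Y, b) = (⅛)*(-1) = -⅛)
R(L) = -2 + L (R(L) = L - 2 = -2 + L)
Q(O, v) = -17 - 1/(8*v) (Q(O, v) = 34/(-2) - 1/(8*v) = 34*(-½) - 1/(8*v) = -17 - 1/(8*v))
√(Q(12, -5) + R(3)) = √((-17 - ⅛/(-5)) + (-2 + 3)) = √((-17 - ⅛*(-⅕)) + 1) = √((-17 + 1/40) + 1) = √(-679/40 + 1) = √(-639/40) = 3*I*√710/20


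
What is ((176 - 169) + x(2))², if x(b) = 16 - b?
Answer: 441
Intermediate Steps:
((176 - 169) + x(2))² = ((176 - 169) + (16 - 1*2))² = (7 + (16 - 2))² = (7 + 14)² = 21² = 441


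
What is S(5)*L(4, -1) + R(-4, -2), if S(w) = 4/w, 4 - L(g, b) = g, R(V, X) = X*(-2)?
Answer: 4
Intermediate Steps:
R(V, X) = -2*X
L(g, b) = 4 - g
S(5)*L(4, -1) + R(-4, -2) = (4/5)*(4 - 1*4) - 2*(-2) = (4*(1/5))*(4 - 4) + 4 = (4/5)*0 + 4 = 0 + 4 = 4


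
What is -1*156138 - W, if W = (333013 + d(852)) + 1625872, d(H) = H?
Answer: -2115875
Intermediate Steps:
W = 1959737 (W = (333013 + 852) + 1625872 = 333865 + 1625872 = 1959737)
-1*156138 - W = -1*156138 - 1*1959737 = -156138 - 1959737 = -2115875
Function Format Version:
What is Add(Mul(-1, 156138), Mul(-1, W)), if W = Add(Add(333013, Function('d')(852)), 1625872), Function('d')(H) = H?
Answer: -2115875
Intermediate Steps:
W = 1959737 (W = Add(Add(333013, 852), 1625872) = Add(333865, 1625872) = 1959737)
Add(Mul(-1, 156138), Mul(-1, W)) = Add(Mul(-1, 156138), Mul(-1, 1959737)) = Add(-156138, -1959737) = -2115875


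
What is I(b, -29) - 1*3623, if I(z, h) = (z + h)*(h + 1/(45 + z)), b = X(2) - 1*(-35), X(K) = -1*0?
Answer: -151877/40 ≈ -3796.9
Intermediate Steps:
X(K) = 0
b = 35 (b = 0 - 1*(-35) = 0 + 35 = 35)
I(z, h) = (h + z)*(h + 1/(45 + z))
I(b, -29) - 1*3623 = (-29 + 35 + 45*(-29)**2 - 29*35**2 + 35*(-29)**2 + 45*(-29)*35)/(45 + 35) - 1*3623 = (-29 + 35 + 45*841 - 29*1225 + 35*841 - 45675)/80 - 3623 = (-29 + 35 + 37845 - 35525 + 29435 - 45675)/80 - 3623 = (1/80)*(-13914) - 3623 = -6957/40 - 3623 = -151877/40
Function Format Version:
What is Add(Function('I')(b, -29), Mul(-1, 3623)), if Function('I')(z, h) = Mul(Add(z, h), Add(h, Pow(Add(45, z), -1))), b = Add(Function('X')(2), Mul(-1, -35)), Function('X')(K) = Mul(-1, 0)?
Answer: Rational(-151877, 40) ≈ -3796.9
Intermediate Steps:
Function('X')(K) = 0
b = 35 (b = Add(0, Mul(-1, -35)) = Add(0, 35) = 35)
Function('I')(z, h) = Mul(Add(h, z), Add(h, Pow(Add(45, z), -1)))
Add(Function('I')(b, -29), Mul(-1, 3623)) = Add(Mul(Pow(Add(45, 35), -1), Add(-29, 35, Mul(45, Pow(-29, 2)), Mul(-29, Pow(35, 2)), Mul(35, Pow(-29, 2)), Mul(45, -29, 35))), Mul(-1, 3623)) = Add(Mul(Pow(80, -1), Add(-29, 35, Mul(45, 841), Mul(-29, 1225), Mul(35, 841), -45675)), -3623) = Add(Mul(Rational(1, 80), Add(-29, 35, 37845, -35525, 29435, -45675)), -3623) = Add(Mul(Rational(1, 80), -13914), -3623) = Add(Rational(-6957, 40), -3623) = Rational(-151877, 40)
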